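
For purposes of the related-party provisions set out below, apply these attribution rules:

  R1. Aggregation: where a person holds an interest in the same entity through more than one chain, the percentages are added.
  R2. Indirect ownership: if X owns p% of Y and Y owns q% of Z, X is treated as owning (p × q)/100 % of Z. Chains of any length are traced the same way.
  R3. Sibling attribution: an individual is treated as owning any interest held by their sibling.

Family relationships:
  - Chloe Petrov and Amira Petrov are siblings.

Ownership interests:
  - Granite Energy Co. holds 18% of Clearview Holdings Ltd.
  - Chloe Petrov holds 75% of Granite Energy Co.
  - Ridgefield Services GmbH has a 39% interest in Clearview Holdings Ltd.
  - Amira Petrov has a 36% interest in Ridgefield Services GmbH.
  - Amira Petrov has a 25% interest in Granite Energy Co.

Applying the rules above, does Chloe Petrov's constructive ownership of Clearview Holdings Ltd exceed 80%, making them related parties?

No

By sibling attribution (R3), Chloe Petrov is treated as also owning Amira Petrov's interest in Granite Energy Co, giving 75% + 25% = 100%.
By sibling attribution (R3), Chloe Petrov is treated as owning Amira Petrov's 36% interest in Ridgefield Services GmbH.
Chain via Granite Energy Co. (R2): 100% × 18% = 18% of Clearview Holdings Ltd.
Chain via Ridgefield Services GmbH (R2): 36% × 39% = 14.04% of Clearview Holdings Ltd.
Aggregating (R1): 18% + 14.04% = 32.04%.
32.04% does not exceed the 80% threshold, so Chloe is not a related party to Clearview Holdings Ltd.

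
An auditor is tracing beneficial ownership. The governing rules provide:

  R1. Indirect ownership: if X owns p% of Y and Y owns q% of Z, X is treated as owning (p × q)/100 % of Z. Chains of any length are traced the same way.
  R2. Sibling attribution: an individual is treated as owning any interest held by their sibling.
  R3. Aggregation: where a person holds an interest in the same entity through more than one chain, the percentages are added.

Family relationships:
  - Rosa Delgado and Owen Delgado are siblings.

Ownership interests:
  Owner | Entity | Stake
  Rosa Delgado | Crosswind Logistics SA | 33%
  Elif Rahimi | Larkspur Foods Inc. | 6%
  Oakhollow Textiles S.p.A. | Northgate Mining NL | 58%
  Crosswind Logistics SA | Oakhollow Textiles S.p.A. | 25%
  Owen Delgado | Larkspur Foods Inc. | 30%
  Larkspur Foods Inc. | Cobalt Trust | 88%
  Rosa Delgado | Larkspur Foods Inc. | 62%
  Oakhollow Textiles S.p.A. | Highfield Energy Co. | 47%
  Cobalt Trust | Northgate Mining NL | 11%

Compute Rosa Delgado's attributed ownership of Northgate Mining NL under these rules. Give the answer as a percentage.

By sibling attribution (R2), Rosa Delgado is treated as also owning Owen Delgado's interest in Larkspur Foods Inc, giving 62% + 30% = 92%.
Chain via Crosswind Logistics SA → Oakhollow Textiles S.p.A. (R1): 33% × 25% × 58% = 4.785% of Northgate Mining NL.
Chain via Larkspur Foods Inc. → Cobalt Trust (R1): 92% × 88% × 11% = 8.9056% of Northgate Mining NL.
Aggregating (R3): 4.785% + 8.9056% = 13.6906%.

13.6906%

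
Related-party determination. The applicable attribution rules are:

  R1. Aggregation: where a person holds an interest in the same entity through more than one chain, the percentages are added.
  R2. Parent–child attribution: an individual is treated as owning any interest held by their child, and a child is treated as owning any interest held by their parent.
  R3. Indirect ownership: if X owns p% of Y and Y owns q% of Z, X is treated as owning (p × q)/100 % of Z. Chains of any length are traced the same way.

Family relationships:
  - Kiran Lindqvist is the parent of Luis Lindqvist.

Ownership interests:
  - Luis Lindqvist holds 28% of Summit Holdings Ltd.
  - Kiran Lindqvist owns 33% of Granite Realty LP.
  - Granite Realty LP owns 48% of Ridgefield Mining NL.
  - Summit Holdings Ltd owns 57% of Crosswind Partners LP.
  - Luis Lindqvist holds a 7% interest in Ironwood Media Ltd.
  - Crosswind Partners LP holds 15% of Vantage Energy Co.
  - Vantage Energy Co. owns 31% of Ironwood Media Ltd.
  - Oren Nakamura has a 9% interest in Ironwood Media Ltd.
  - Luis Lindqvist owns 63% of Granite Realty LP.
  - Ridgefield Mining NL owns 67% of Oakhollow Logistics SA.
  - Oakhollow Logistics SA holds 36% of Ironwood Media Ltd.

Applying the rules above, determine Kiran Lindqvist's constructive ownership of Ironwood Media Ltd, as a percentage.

By parent–child attribution (R2), Kiran Lindqvist is treated as also owning Luis Lindqvist's interest in Granite Realty LP, giving 33% + 63% = 96%.
By parent–child attribution (R2), Kiran Lindqvist is treated as owning Luis Lindqvist's 28% interest in Summit Holdings Ltd.
By parent–child attribution (R2), Kiran Lindqvist is treated as owning Luis Lindqvist's 7% interest in Ironwood Media Ltd.
Chain via Granite Realty LP → Ridgefield Mining NL → Oakhollow Logistics SA (R3): 96% × 48% × 67% × 36% = 11.114496% of Ironwood Media Ltd.
Chain via Summit Holdings Ltd → Crosswind Partners LP → Vantage Energy Co. (R3): 28% × 57% × 15% × 31% = 0.74214% of Ironwood Media Ltd.
Direct interest in Ironwood Media Ltd: 7%.
Aggregating (R1): 11.114496% + 0.74214% + 7% = 18.856636%.

18.856636%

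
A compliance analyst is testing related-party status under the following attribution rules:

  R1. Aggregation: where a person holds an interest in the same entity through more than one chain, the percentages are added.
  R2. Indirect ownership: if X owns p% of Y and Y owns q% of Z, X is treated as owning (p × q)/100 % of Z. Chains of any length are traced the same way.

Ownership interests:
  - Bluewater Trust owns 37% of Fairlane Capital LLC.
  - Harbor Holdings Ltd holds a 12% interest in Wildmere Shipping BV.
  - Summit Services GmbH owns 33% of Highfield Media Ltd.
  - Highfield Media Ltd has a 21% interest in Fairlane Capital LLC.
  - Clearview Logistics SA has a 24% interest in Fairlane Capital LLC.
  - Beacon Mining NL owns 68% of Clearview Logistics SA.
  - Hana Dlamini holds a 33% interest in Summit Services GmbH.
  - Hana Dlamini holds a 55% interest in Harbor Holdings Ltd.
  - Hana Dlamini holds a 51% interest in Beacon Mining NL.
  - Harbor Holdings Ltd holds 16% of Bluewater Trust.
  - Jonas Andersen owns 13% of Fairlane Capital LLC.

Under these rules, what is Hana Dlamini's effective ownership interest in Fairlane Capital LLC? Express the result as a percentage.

Chain via Beacon Mining NL → Clearview Logistics SA (R2): 51% × 68% × 24% = 8.3232% of Fairlane Capital LLC.
Chain via Harbor Holdings Ltd → Bluewater Trust (R2): 55% × 16% × 37% = 3.256% of Fairlane Capital LLC.
Chain via Summit Services GmbH → Highfield Media Ltd (R2): 33% × 33% × 21% = 2.2869% of Fairlane Capital LLC.
Aggregating (R1): 8.3232% + 3.256% + 2.2869% = 13.8661%.

13.8661%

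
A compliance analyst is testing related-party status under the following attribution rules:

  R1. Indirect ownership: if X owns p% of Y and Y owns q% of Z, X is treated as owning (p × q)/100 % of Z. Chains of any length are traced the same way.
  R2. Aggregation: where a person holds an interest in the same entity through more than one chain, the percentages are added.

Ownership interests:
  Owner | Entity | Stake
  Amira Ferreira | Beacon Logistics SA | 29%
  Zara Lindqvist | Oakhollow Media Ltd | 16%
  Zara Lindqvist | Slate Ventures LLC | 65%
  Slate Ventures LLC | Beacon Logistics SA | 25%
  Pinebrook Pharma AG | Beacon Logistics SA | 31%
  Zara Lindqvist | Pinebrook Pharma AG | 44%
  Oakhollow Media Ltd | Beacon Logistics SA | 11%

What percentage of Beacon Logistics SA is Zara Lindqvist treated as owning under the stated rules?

31.65%

Chain via Slate Ventures LLC (R1): 65% × 25% = 16.25% of Beacon Logistics SA.
Chain via Pinebrook Pharma AG (R1): 44% × 31% = 13.64% of Beacon Logistics SA.
Chain via Oakhollow Media Ltd (R1): 16% × 11% = 1.76% of Beacon Logistics SA.
Aggregating (R2): 16.25% + 13.64% + 1.76% = 31.65%.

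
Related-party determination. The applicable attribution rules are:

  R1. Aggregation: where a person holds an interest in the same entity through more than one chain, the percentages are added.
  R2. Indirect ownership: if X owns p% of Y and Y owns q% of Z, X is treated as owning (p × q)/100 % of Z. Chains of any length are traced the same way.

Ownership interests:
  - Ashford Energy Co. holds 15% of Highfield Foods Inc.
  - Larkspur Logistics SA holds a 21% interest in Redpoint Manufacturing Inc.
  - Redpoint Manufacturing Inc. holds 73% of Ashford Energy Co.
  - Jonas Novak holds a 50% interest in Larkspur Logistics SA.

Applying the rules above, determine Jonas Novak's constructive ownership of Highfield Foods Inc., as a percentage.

Chain via Larkspur Logistics SA → Redpoint Manufacturing Inc. → Ashford Energy Co. (R2): 50% × 21% × 73% × 15% = 1.14975% of Highfield Foods Inc.

1.14975%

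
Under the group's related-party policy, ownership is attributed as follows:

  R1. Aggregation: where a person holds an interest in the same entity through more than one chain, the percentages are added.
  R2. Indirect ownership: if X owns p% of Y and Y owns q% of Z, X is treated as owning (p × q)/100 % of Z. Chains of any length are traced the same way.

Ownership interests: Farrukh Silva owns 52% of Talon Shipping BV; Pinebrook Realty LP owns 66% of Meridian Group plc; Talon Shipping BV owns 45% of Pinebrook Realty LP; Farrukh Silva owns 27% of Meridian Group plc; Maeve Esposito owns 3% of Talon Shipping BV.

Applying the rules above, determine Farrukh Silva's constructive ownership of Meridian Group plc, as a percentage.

Chain via Talon Shipping BV → Pinebrook Realty LP (R2): 52% × 45% × 66% = 15.444% of Meridian Group plc.
Direct interest in Meridian Group plc: 27%.
Aggregating (R1): 15.444% + 27% = 42.444%.

42.444%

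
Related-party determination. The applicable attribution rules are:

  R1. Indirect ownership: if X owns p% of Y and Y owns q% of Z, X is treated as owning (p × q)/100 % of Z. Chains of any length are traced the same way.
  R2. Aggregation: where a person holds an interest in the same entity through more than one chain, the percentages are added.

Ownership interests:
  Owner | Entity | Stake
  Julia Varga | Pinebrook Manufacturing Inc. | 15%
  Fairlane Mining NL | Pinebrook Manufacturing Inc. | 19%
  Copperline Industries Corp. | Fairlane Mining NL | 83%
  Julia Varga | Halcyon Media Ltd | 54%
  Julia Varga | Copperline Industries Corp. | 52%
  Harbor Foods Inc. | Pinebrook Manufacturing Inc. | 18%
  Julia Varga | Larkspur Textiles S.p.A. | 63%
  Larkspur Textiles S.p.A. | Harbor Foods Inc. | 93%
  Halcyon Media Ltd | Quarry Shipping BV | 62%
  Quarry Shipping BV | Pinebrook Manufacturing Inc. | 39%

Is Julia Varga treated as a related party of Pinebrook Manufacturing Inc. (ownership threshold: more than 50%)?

Chain via Copperline Industries Corp. → Fairlane Mining NL (R1): 52% × 83% × 19% = 8.2004% of Pinebrook Manufacturing Inc.
Chain via Larkspur Textiles S.p.A. → Harbor Foods Inc. (R1): 63% × 93% × 18% = 10.5462% of Pinebrook Manufacturing Inc.
Chain via Halcyon Media Ltd → Quarry Shipping BV (R1): 54% × 62% × 39% = 13.0572% of Pinebrook Manufacturing Inc.
Direct interest in Pinebrook Manufacturing Inc: 15%.
Aggregating (R2): 8.2004% + 10.5462% + 13.0572% + 15% = 46.8038%.
46.8038% does not exceed the 50% threshold, so Julia is not a related party to Pinebrook Manufacturing Inc.

No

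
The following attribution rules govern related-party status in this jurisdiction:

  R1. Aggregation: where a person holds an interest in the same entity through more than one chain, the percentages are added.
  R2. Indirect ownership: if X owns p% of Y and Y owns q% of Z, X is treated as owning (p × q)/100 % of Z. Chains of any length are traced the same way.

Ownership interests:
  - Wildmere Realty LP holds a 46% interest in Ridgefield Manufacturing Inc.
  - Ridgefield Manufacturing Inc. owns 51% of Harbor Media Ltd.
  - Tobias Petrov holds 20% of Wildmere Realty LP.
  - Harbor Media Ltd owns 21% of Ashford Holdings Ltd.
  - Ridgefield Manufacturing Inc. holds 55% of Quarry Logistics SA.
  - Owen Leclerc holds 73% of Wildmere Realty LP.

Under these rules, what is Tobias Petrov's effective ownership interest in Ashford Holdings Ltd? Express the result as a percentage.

Chain via Wildmere Realty LP → Ridgefield Manufacturing Inc. → Harbor Media Ltd (R2): 20% × 46% × 51% × 21% = 0.98532% of Ashford Holdings Ltd.

0.98532%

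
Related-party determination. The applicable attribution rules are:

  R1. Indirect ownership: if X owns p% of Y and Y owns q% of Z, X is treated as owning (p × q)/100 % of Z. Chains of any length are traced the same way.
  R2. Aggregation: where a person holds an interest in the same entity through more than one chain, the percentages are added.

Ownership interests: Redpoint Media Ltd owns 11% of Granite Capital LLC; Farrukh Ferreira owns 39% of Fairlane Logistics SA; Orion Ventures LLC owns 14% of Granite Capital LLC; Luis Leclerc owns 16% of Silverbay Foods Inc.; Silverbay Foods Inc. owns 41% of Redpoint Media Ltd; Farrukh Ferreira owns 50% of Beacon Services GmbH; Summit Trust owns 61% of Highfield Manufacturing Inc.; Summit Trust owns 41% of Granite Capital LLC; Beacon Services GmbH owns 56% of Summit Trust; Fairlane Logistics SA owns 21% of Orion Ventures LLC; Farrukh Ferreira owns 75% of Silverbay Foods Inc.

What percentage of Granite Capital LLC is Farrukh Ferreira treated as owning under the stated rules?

16.0091%

Chain via Silverbay Foods Inc. → Redpoint Media Ltd (R1): 75% × 41% × 11% = 3.3825% of Granite Capital LLC.
Chain via Fairlane Logistics SA → Orion Ventures LLC (R1): 39% × 21% × 14% = 1.1466% of Granite Capital LLC.
Chain via Beacon Services GmbH → Summit Trust (R1): 50% × 56% × 41% = 11.48% of Granite Capital LLC.
Aggregating (R2): 3.3825% + 1.1466% + 11.48% = 16.0091%.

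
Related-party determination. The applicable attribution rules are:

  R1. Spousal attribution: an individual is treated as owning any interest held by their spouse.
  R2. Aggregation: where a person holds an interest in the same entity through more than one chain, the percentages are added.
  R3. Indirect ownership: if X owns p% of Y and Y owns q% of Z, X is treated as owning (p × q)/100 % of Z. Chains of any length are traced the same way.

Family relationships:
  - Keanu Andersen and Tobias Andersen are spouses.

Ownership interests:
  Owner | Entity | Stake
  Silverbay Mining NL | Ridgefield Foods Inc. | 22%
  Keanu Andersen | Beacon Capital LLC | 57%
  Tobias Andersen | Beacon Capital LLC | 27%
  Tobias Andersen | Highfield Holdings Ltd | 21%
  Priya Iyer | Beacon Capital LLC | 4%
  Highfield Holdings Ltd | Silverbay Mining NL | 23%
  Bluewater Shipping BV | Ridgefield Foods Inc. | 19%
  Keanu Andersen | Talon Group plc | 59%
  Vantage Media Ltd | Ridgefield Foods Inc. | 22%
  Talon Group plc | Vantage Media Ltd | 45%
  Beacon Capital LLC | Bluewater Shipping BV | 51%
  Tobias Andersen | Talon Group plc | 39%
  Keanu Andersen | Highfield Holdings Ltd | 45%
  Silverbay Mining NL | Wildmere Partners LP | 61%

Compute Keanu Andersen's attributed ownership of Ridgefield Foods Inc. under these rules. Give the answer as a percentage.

By spousal attribution (R1), Keanu Andersen is treated as also owning Tobias Andersen's interest in Beacon Capital LLC, giving 57% + 27% = 84%.
By spousal attribution (R1), Keanu Andersen is treated as also owning Tobias Andersen's interest in Talon Group plc, giving 59% + 39% = 98%.
By spousal attribution (R1), Keanu Andersen is treated as also owning Tobias Andersen's interest in Highfield Holdings Ltd, giving 45% + 21% = 66%.
Chain via Beacon Capital LLC → Bluewater Shipping BV (R3): 84% × 51% × 19% = 8.1396% of Ridgefield Foods Inc.
Chain via Talon Group plc → Vantage Media Ltd (R3): 98% × 45% × 22% = 9.702% of Ridgefield Foods Inc.
Chain via Highfield Holdings Ltd → Silverbay Mining NL (R3): 66% × 23% × 22% = 3.3396% of Ridgefield Foods Inc.
Aggregating (R2): 8.1396% + 9.702% + 3.3396% = 21.1812%.

21.1812%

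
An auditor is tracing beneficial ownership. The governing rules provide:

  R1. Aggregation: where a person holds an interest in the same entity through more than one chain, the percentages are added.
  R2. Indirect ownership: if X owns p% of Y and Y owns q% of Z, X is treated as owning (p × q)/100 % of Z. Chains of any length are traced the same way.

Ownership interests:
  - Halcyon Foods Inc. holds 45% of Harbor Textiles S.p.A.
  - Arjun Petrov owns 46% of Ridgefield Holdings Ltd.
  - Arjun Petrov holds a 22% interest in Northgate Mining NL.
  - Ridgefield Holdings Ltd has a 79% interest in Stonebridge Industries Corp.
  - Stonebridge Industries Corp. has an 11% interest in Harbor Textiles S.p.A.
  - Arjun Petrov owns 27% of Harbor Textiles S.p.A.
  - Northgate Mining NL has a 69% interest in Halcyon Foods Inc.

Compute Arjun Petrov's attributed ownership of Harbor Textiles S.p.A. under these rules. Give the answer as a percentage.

Chain via Ridgefield Holdings Ltd → Stonebridge Industries Corp. (R2): 46% × 79% × 11% = 3.9974% of Harbor Textiles S.p.A.
Chain via Northgate Mining NL → Halcyon Foods Inc. (R2): 22% × 69% × 45% = 6.831% of Harbor Textiles S.p.A.
Direct interest in Harbor Textiles S.p.A: 27%.
Aggregating (R1): 3.9974% + 6.831% + 27% = 37.8284%.

37.8284%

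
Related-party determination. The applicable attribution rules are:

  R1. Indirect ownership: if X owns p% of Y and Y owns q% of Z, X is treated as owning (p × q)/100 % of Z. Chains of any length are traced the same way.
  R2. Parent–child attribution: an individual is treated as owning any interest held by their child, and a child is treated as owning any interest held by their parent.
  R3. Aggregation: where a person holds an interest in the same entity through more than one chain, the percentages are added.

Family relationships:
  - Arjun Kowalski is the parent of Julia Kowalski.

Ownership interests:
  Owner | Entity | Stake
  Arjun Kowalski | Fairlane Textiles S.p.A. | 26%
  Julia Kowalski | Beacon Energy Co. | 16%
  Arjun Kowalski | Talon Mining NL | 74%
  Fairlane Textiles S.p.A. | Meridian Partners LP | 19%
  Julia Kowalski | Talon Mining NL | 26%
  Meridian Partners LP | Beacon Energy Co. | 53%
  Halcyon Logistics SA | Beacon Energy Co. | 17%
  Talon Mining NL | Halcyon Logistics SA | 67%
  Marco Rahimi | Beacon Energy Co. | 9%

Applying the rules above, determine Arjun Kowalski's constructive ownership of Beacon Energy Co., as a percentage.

By parent–child attribution (R2), Arjun Kowalski is treated as also owning Julia Kowalski's interest in Talon Mining NL, giving 74% + 26% = 100%.
By parent–child attribution (R2), Arjun Kowalski is treated as owning Julia Kowalski's 16% interest in Beacon Energy Co.
Chain via Fairlane Textiles S.p.A. → Meridian Partners LP (R1): 26% × 19% × 53% = 2.6182% of Beacon Energy Co.
Chain via Talon Mining NL → Halcyon Logistics SA (R1): 100% × 67% × 17% = 11.39% of Beacon Energy Co.
Direct interest in Beacon Energy Co: 16%.
Aggregating (R3): 2.6182% + 11.39% + 16% = 30.0082%.

30.0082%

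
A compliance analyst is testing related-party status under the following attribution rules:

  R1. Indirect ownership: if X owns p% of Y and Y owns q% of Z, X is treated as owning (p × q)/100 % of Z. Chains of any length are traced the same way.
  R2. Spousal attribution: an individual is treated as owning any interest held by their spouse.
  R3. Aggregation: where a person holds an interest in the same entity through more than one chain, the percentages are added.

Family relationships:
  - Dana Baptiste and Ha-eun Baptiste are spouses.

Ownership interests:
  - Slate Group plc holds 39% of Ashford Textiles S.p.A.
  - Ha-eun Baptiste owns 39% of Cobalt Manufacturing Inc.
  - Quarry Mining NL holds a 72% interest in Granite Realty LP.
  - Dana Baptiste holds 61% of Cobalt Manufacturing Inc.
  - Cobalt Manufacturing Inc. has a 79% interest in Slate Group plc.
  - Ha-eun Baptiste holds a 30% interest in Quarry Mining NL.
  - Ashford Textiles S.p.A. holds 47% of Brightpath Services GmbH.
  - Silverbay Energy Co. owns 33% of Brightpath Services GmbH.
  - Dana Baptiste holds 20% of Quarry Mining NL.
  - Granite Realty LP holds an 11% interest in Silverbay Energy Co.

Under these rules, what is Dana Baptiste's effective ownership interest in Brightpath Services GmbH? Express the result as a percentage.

15.7875%

By spousal attribution (R2), Dana Baptiste is treated as also owning Ha-eun Baptiste's interest in Cobalt Manufacturing Inc, giving 61% + 39% = 100%.
By spousal attribution (R2), Dana Baptiste is treated as also owning Ha-eun Baptiste's interest in Quarry Mining NL, giving 20% + 30% = 50%.
Chain via Cobalt Manufacturing Inc. → Slate Group plc → Ashford Textiles S.p.A. (R1): 100% × 79% × 39% × 47% = 14.4807% of Brightpath Services GmbH.
Chain via Quarry Mining NL → Granite Realty LP → Silverbay Energy Co. (R1): 50% × 72% × 11% × 33% = 1.3068% of Brightpath Services GmbH.
Aggregating (R3): 14.4807% + 1.3068% = 15.7875%.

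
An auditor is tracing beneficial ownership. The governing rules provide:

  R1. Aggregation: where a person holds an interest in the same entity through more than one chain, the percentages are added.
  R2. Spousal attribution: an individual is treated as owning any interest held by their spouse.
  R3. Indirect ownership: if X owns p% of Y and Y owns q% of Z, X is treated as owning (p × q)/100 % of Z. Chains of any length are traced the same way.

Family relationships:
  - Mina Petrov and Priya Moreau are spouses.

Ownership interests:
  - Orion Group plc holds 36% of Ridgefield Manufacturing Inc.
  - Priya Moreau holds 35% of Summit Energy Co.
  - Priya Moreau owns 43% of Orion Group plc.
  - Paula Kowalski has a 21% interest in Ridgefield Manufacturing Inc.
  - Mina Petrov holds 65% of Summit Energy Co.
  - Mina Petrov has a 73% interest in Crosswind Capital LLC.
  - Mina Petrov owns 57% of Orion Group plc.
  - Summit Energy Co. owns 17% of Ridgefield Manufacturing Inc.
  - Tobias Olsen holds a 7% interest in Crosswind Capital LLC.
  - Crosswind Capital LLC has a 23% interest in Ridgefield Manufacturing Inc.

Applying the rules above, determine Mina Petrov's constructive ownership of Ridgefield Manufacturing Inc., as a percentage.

By spousal attribution (R2), Mina Petrov is treated as also owning Priya Moreau's interest in Summit Energy Co, giving 65% + 35% = 100%.
By spousal attribution (R2), Mina Petrov is treated as also owning Priya Moreau's interest in Orion Group plc, giving 57% + 43% = 100%.
Chain via Summit Energy Co. (R3): 100% × 17% = 17% of Ridgefield Manufacturing Inc.
Chain via Crosswind Capital LLC (R3): 73% × 23% = 16.79% of Ridgefield Manufacturing Inc.
Chain via Orion Group plc (R3): 100% × 36% = 36% of Ridgefield Manufacturing Inc.
Aggregating (R1): 17% + 16.79% + 36% = 69.79%.

69.79%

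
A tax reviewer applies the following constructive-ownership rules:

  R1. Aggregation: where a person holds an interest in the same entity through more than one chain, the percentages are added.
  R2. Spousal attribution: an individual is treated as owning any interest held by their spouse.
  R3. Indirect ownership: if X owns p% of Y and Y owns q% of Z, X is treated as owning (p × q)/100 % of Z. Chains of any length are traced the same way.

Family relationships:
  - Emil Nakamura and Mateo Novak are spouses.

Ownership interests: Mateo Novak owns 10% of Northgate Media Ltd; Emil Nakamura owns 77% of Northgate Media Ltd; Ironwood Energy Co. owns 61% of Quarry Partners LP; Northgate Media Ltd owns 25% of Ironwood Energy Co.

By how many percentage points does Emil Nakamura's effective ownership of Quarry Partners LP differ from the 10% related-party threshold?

3.2675

By spousal attribution (R2), Emil Nakamura is treated as also owning Mateo Novak's interest in Northgate Media Ltd, giving 77% + 10% = 87%.
Chain via Northgate Media Ltd → Ironwood Energy Co. (R3): 87% × 25% × 61% = 13.2675% of Quarry Partners LP.
13.2675% exceeds the 10% threshold by 3.2675 percentage points.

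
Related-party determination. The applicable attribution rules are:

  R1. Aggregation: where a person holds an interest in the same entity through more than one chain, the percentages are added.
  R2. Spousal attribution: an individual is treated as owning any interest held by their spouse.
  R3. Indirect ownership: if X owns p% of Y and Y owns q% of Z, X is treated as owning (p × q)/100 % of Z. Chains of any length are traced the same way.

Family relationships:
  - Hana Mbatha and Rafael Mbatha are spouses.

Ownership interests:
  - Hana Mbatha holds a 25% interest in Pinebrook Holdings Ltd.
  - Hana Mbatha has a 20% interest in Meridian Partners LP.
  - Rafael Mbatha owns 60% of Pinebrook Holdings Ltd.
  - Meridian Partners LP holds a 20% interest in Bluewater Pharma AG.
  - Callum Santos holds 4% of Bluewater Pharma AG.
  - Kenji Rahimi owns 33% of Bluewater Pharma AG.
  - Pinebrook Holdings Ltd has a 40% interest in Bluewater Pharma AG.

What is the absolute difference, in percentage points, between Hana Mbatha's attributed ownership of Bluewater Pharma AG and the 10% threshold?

By spousal attribution (R2), Hana Mbatha is treated as also owning Rafael Mbatha's interest in Pinebrook Holdings Ltd, giving 25% + 60% = 85%.
Chain via Pinebrook Holdings Ltd (R3): 85% × 40% = 34% of Bluewater Pharma AG.
Chain via Meridian Partners LP (R3): 20% × 20% = 4% of Bluewater Pharma AG.
Aggregating (R1): 34% + 4% = 38%.
38% exceeds the 10% threshold by 28 percentage points.

28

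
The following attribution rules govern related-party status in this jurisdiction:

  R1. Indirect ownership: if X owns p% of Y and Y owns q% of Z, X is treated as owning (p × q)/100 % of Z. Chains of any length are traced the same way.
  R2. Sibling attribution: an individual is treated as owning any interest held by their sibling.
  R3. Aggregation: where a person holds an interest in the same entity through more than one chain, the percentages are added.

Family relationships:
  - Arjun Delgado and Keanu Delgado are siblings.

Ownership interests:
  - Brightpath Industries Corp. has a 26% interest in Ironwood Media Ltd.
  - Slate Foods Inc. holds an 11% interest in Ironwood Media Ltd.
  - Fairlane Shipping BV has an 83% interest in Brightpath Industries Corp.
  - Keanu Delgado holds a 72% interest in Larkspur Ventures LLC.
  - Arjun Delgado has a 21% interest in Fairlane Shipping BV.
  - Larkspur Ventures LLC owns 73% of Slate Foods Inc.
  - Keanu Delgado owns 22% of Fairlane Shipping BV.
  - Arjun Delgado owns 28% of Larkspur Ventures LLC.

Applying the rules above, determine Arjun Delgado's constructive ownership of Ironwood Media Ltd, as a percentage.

17.3094%

By sibling attribution (R2), Arjun Delgado is treated as also owning Keanu Delgado's interest in Fairlane Shipping BV, giving 21% + 22% = 43%.
By sibling attribution (R2), Arjun Delgado is treated as also owning Keanu Delgado's interest in Larkspur Ventures LLC, giving 28% + 72% = 100%.
Chain via Fairlane Shipping BV → Brightpath Industries Corp. (R1): 43% × 83% × 26% = 9.2794% of Ironwood Media Ltd.
Chain via Larkspur Ventures LLC → Slate Foods Inc. (R1): 100% × 73% × 11% = 8.03% of Ironwood Media Ltd.
Aggregating (R3): 9.2794% + 8.03% = 17.3094%.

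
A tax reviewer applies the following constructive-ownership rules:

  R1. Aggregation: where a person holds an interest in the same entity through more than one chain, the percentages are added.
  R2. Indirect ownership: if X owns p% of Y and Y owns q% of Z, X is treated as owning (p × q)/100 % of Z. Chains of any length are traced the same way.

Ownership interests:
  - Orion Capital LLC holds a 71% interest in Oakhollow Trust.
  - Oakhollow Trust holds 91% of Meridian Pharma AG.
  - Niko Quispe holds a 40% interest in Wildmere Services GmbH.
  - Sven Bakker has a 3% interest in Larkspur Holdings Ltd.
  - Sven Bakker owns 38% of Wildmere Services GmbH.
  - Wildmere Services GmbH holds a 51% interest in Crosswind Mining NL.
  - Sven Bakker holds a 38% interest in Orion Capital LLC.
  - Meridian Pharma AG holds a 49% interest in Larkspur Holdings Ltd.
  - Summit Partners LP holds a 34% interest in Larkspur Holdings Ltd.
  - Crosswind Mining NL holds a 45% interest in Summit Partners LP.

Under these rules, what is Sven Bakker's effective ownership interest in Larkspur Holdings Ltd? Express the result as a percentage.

17.995522%

Chain via Wildmere Services GmbH → Crosswind Mining NL → Summit Partners LP (R2): 38% × 51% × 45% × 34% = 2.96514% of Larkspur Holdings Ltd.
Chain via Orion Capital LLC → Oakhollow Trust → Meridian Pharma AG (R2): 38% × 71% × 91% × 49% = 12.030382% of Larkspur Holdings Ltd.
Direct interest in Larkspur Holdings Ltd: 3%.
Aggregating (R1): 2.96514% + 12.030382% + 3% = 17.995522%.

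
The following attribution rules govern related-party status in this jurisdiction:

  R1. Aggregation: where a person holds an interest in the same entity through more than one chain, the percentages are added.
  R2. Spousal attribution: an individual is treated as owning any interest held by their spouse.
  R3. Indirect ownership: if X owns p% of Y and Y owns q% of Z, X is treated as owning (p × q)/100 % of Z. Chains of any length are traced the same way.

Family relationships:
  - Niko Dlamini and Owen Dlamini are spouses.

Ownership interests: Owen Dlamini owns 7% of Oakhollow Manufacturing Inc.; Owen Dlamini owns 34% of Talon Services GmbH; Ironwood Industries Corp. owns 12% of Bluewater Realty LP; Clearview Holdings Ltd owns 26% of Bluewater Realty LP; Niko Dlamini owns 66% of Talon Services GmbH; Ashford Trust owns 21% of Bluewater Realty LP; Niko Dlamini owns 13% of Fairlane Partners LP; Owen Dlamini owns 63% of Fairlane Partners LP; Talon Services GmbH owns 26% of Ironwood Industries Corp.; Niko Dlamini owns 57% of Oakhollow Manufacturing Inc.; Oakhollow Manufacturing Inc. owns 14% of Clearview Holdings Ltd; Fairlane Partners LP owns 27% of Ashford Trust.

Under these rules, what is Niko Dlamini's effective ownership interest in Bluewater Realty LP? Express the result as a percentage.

9.7588%

By spousal attribution (R2), Niko Dlamini is treated as also owning Owen Dlamini's interest in Oakhollow Manufacturing Inc, giving 57% + 7% = 64%.
By spousal attribution (R2), Niko Dlamini is treated as also owning Owen Dlamini's interest in Fairlane Partners LP, giving 13% + 63% = 76%.
By spousal attribution (R2), Niko Dlamini is treated as also owning Owen Dlamini's interest in Talon Services GmbH, giving 66% + 34% = 100%.
Chain via Oakhollow Manufacturing Inc. → Clearview Holdings Ltd (R3): 64% × 14% × 26% = 2.3296% of Bluewater Realty LP.
Chain via Fairlane Partners LP → Ashford Trust (R3): 76% × 27% × 21% = 4.3092% of Bluewater Realty LP.
Chain via Talon Services GmbH → Ironwood Industries Corp. (R3): 100% × 26% × 12% = 3.12% of Bluewater Realty LP.
Aggregating (R1): 2.3296% + 4.3092% + 3.12% = 9.7588%.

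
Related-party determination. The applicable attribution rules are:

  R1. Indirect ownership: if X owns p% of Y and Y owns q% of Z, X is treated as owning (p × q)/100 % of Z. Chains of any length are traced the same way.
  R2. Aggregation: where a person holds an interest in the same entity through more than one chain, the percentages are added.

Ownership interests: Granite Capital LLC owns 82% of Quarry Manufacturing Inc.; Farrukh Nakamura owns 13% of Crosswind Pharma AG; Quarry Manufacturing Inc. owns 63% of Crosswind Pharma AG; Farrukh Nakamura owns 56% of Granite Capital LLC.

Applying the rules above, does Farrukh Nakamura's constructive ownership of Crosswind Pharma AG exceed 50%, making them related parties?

Chain via Granite Capital LLC → Quarry Manufacturing Inc. (R1): 56% × 82% × 63% = 28.9296% of Crosswind Pharma AG.
Direct interest in Crosswind Pharma AG: 13%.
Aggregating (R2): 28.9296% + 13% = 41.9296%.
41.9296% does not exceed the 50% threshold, so Farrukh is not a related party to Crosswind Pharma AG.

No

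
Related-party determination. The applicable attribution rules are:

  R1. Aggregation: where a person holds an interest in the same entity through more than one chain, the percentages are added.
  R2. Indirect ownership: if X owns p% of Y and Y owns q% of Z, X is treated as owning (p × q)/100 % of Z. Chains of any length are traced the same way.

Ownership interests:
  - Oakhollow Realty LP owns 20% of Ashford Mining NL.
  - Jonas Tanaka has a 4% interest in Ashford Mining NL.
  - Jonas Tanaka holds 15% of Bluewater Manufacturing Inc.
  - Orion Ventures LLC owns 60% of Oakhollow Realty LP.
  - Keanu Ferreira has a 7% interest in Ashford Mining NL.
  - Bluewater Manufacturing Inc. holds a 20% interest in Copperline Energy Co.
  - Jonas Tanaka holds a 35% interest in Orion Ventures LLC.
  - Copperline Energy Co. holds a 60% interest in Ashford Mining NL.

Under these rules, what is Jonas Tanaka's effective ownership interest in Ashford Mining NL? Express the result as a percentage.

Chain via Bluewater Manufacturing Inc. → Copperline Energy Co. (R2): 15% × 20% × 60% = 1.8% of Ashford Mining NL.
Chain via Orion Ventures LLC → Oakhollow Realty LP (R2): 35% × 60% × 20% = 4.2% of Ashford Mining NL.
Direct interest in Ashford Mining NL: 4%.
Aggregating (R1): 1.8% + 4.2% + 4% = 10%.

10%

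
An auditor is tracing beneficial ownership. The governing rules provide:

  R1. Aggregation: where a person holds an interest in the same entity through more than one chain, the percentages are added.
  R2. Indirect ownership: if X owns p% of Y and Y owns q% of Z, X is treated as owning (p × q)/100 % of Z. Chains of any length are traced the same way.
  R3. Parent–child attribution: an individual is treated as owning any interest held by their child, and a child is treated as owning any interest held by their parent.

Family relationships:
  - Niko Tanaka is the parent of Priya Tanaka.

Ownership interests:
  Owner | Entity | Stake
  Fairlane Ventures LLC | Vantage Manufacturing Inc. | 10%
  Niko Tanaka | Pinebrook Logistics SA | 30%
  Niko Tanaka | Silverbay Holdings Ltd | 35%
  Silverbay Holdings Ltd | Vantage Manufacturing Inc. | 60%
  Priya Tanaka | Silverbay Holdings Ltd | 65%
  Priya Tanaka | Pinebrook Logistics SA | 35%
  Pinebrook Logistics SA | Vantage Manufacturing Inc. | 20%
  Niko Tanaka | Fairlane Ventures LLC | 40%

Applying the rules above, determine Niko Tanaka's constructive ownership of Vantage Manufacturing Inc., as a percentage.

By parent–child attribution (R3), Niko Tanaka is treated as also owning Priya Tanaka's interest in Pinebrook Logistics SA, giving 30% + 35% = 65%.
By parent–child attribution (R3), Niko Tanaka is treated as also owning Priya Tanaka's interest in Silverbay Holdings Ltd, giving 35% + 65% = 100%.
Chain via Pinebrook Logistics SA (R2): 65% × 20% = 13% of Vantage Manufacturing Inc.
Chain via Silverbay Holdings Ltd (R2): 100% × 60% = 60% of Vantage Manufacturing Inc.
Chain via Fairlane Ventures LLC (R2): 40% × 10% = 4% of Vantage Manufacturing Inc.
Aggregating (R1): 13% + 60% + 4% = 77%.

77%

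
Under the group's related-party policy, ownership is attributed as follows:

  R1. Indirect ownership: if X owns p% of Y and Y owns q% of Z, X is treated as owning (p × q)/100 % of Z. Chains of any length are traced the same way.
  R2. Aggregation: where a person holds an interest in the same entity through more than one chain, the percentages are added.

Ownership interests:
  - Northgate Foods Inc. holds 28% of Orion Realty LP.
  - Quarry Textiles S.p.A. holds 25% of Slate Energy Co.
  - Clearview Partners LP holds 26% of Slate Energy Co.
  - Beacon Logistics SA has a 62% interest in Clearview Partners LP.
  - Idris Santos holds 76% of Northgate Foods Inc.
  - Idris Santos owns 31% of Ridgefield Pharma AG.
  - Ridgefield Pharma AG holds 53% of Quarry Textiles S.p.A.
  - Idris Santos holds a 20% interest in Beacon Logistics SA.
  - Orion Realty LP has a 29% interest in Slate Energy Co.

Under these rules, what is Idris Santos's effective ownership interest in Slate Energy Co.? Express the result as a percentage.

Chain via Beacon Logistics SA → Clearview Partners LP (R1): 20% × 62% × 26% = 3.224% of Slate Energy Co.
Chain via Northgate Foods Inc. → Orion Realty LP (R1): 76% × 28% × 29% = 6.1712% of Slate Energy Co.
Chain via Ridgefield Pharma AG → Quarry Textiles S.p.A. (R1): 31% × 53% × 25% = 4.1075% of Slate Energy Co.
Aggregating (R2): 3.224% + 6.1712% + 4.1075% = 13.5027%.

13.5027%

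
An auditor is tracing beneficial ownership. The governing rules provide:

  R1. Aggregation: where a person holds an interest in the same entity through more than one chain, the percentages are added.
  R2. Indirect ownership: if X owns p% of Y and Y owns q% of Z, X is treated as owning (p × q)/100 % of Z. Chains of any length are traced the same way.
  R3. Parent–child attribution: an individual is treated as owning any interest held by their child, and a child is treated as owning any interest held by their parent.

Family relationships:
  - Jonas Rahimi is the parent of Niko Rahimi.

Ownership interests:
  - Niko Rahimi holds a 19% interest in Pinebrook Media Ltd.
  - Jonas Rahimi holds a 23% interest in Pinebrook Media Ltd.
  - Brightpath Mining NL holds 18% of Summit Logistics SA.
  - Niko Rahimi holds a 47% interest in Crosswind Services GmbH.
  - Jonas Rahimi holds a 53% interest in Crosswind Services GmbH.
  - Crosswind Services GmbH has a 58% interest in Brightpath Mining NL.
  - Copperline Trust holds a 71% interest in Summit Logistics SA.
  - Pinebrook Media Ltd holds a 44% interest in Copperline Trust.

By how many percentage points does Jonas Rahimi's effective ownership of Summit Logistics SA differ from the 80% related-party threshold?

56.4392

By parent–child attribution (R3), Jonas Rahimi is treated as also owning Niko Rahimi's interest in Pinebrook Media Ltd, giving 23% + 19% = 42%.
By parent–child attribution (R3), Jonas Rahimi is treated as also owning Niko Rahimi's interest in Crosswind Services GmbH, giving 53% + 47% = 100%.
Chain via Pinebrook Media Ltd → Copperline Trust (R2): 42% × 44% × 71% = 13.1208% of Summit Logistics SA.
Chain via Crosswind Services GmbH → Brightpath Mining NL (R2): 100% × 58% × 18% = 10.44% of Summit Logistics SA.
Aggregating (R1): 13.1208% + 10.44% = 23.5608%.
23.5608% falls short of the 80% threshold by 56.4392 percentage points.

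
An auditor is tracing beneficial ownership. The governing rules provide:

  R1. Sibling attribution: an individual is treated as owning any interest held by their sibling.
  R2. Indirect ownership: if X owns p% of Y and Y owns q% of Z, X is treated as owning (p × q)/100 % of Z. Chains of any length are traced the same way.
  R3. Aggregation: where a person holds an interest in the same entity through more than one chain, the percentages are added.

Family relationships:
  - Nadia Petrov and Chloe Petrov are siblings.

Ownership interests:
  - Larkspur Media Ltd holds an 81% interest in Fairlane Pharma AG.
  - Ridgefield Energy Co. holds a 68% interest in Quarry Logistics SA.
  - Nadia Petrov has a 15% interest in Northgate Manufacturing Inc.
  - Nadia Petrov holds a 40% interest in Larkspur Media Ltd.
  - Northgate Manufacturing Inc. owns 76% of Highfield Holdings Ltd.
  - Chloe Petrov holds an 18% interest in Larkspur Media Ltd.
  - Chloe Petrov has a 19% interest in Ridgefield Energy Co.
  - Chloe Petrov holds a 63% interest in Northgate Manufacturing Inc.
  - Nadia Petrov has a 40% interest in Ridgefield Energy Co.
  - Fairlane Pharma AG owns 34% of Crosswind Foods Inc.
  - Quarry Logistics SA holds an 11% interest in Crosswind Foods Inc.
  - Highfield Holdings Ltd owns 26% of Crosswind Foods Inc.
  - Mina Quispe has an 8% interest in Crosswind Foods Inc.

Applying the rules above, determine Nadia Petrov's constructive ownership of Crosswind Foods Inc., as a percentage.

35.7992%

By sibling attribution (R1), Nadia Petrov is treated as also owning Chloe Petrov's interest in Larkspur Media Ltd, giving 40% + 18% = 58%.
By sibling attribution (R1), Nadia Petrov is treated as also owning Chloe Petrov's interest in Ridgefield Energy Co, giving 40% + 19% = 59%.
By sibling attribution (R1), Nadia Petrov is treated as also owning Chloe Petrov's interest in Northgate Manufacturing Inc, giving 15% + 63% = 78%.
Chain via Larkspur Media Ltd → Fairlane Pharma AG (R2): 58% × 81% × 34% = 15.9732% of Crosswind Foods Inc.
Chain via Ridgefield Energy Co. → Quarry Logistics SA (R2): 59% × 68% × 11% = 4.4132% of Crosswind Foods Inc.
Chain via Northgate Manufacturing Inc. → Highfield Holdings Ltd (R2): 78% × 76% × 26% = 15.4128% of Crosswind Foods Inc.
Aggregating (R3): 15.9732% + 4.4132% + 15.4128% = 35.7992%.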